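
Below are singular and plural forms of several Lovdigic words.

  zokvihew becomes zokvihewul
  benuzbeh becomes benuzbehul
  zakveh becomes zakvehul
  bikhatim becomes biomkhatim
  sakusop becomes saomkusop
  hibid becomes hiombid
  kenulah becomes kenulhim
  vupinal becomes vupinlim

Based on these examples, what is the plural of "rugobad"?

benuzbeh and kenulah both end in -h yet inflect differently (benuzbehul, kenulhim), so the final letter is not what conditions the rule; the last vowel is.
"rugobad" has last vowel 'a'. The stems whose last vowel is 'a' (kenulah → kenulhim, vupinal → vupinlim) delete the last vowel and add -im.
The other patterns: stems whose last vowel is 'e' add -ul; stems whose last vowel is 'i' or 'o' insert -om- after the first vowel.
So rugobad → rugobdim.

rugobdim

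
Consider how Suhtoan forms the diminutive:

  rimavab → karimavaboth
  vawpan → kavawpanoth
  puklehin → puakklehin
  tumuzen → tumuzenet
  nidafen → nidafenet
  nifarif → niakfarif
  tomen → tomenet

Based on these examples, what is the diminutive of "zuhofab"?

vawpan and nidafen both end in -n yet inflect differently (kavawpanoth, nidafenet), so the final letter is not what conditions the rule; the last vowel is.
"zuhofab" has last vowel 'a'. The stems whose last vowel is 'a' (rimavab → karimavaboth, vawpan → kavawpanoth) add ka- … -oth around the stem.
The other patterns: stems whose last vowel is 'e' add -et; stems whose last vowel is 'i' insert -ak- after the first vowel.
So zuhofab → kazuhofaboth.

kazuhofaboth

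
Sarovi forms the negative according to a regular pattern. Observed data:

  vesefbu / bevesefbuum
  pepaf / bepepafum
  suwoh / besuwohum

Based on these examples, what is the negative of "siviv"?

besivivum

Every pair shown (vesefbu → bevesefbuum, pepaf → bepepafum, suwoh → besuwohum) follows the same rule: add be- … -um around the stem.
So siviv → besivivum.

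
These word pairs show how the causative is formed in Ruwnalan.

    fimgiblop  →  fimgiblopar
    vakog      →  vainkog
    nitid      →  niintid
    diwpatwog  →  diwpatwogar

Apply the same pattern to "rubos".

"rubos" has 2 vowels. The stems with 2 vowels (vakog → vainkog, nitid → niintid) insert -in- after the first vowel.
So rubos → ruinbos.

ruinbos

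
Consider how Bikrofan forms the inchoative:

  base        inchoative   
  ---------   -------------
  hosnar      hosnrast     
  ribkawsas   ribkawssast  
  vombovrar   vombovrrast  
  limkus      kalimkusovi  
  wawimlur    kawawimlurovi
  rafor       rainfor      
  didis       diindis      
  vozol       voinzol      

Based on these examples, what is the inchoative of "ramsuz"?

karamsuzovi

"ramsuz" has last vowel 'u'. The stems whose last vowel is 'u' (limkus → kalimkusovi, wawimlur → kawawimlurovi) add ka- … -ovi around the stem.
So ramsuz → karamsuzovi.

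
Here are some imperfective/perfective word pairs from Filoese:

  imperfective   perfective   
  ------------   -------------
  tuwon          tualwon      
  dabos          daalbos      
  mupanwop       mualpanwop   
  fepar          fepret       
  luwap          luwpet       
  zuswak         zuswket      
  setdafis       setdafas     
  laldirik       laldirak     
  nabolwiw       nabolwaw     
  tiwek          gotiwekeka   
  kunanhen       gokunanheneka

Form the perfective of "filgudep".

"filgudep" has last vowel 'e'. The stems whose last vowel is 'e' (tiwek → gotiwekeka, kunanhen → gokunanheneka) add go- … -eka around the stem.
So filgudep → gofilgudepeka.

gofilgudepeka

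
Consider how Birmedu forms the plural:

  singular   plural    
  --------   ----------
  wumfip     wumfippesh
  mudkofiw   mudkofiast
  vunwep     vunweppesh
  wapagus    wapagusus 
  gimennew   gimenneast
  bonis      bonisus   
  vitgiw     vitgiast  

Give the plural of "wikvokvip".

wikvokvippesh

wumfip and vitgiw both have last vowel 'i' yet inflect differently (wumfippesh, vitgiast), so the last vowel is not what conditions the rule; the final letter is.
"wikvokvip" ends in -p. The stems ending in -p (wumfip → wumfippesh, vunwep → vunweppesh) double the final consonant and add -esh.
The other patterns: stems ending in -w drop the final letter and add -ast; stems ending in -s add -us.
So wikvokvip → wikvokvippesh.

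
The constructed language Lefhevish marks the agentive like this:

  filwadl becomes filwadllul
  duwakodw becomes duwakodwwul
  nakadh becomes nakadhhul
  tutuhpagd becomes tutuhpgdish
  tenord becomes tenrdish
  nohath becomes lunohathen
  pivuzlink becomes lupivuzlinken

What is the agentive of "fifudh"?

"fifudh" has second-to-last letter 'd'. The stems whose second-to-last letter is 'd' (filwadl → filwadllul, duwakodw → duwakodwwul, nakadh → nakadhhul) double the final consonant and add -ul.
The other patterns: stems whose second-to-last letter is 'g' or 'r' delete the last vowel and add -ish; stems whose second-to-last letter is 'n' or 't' add lu- … -en around the stem.
So fifudh → fifudhhul.

fifudhhul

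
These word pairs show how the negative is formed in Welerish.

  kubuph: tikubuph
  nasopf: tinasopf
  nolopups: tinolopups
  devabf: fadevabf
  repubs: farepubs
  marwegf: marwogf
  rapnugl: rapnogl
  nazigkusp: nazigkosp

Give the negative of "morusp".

nasopf and devabf both end in -f yet inflect differently (tinasopf, fadevabf), so the final letter is not what conditions the rule; the second-to-last letter is.
"morusp" has second-to-last letter 's'. The one such stem in the data (nazigkusp → nazigkosp) changes the last vowel to 'o' (as do marwegf, rapnugl), so the same rule applies.
So morusp → morosp.

morosp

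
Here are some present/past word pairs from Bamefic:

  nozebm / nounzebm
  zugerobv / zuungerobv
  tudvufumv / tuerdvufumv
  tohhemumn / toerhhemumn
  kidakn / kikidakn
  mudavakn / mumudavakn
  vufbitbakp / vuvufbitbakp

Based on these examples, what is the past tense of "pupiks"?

zugerobv and tudvufumv both end in -v yet inflect differently (zuungerobv, tuerdvufumv), so the final letter is not what conditions the rule; the second-to-last letter is.
"pupiks" has second-to-last letter 'k'. The stems whose second-to-last letter is 'k' (kidakn → kikidakn, mudavakn → mumudavakn, vufbitbakp → vuvufbitbakp) repeat the first consonant+vowel as a prefix.
So pupiks → pupupiks.

pupupiks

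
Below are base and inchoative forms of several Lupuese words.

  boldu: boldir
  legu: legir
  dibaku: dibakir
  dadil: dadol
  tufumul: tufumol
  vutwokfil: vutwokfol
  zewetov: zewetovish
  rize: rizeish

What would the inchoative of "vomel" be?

boldu and tufumul both have last vowel 'u' yet inflect differently (boldir, tufumol), so the last vowel is not what conditions the rule; the final letter is.
"vomel" ends in -l. The stems ending in -l (dadil → dadol, tufumul → tufumol, vutwokfil → vutwokfol) change the last vowel to 'o'.
So vomel → vomol.

vomol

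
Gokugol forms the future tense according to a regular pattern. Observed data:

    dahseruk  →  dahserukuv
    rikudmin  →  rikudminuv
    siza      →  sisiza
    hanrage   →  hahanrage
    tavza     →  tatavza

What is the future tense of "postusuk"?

postusukuv

"postusuk" ends in a consonant. The stems ending in a consonant (dahseruk → dahserukuv, rikudmin → rikudminuv) add -uv.
So postusuk → postusukuv.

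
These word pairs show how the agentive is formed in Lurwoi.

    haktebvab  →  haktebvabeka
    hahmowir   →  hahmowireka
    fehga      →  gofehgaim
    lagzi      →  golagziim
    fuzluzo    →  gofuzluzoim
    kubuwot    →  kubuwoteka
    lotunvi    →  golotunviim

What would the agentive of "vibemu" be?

govibemuim

lotunvi and hahmowir both have last vowel 'i' yet inflect differently (golotunviim, hahmowireka), so the last vowel is not what conditions the rule; whether the stem ends in a vowel or a consonant is.
"vibemu" ends in a vowel. The stems ending in a vowel (fehga → gofehgaim, fuzluzo → gofuzluzoim, lotunvi → golotunviim) add go- … -im around the stem.
So vibemu → govibemuim.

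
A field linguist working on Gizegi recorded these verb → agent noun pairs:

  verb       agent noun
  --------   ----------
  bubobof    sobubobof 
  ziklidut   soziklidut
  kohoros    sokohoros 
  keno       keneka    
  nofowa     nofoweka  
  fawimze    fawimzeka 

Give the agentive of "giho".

"giho" ends in a vowel. The stems ending in a vowel (keno → keneka, nofowa → nofoweka, fawimze → fawimzeka) drop the final letter and add -eka.
The other pattern: stems ending in a consonant add the prefix so-.
So giho → giheka.

giheka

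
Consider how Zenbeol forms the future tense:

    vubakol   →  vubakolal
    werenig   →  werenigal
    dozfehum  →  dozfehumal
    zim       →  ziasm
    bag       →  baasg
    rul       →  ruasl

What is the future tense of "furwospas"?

"furwospas" has 3 vowels. The stems with 3 vowels (vubakol → vubakolal, werenig → werenigal, dozfehum → dozfehumal) add -al.
So furwospas → furwospasal.

furwospasal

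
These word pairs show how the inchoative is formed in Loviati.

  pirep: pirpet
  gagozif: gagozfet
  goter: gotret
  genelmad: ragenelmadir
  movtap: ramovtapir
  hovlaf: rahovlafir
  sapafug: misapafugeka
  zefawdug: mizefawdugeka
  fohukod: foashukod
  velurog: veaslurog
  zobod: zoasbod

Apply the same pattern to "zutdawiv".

zutdawvet

pirep and movtap both end in -p yet inflect differently (pirpet, ramovtapir), so the final letter is not what conditions the rule; the last vowel is.
"zutdawiv" has last vowel 'i'. The one such stem in the data (gagozif → gagozfet) deletes the last vowel and adds -et (as do pirep, goter), so the same rule applies.
So zutdawiv → zutdawvet.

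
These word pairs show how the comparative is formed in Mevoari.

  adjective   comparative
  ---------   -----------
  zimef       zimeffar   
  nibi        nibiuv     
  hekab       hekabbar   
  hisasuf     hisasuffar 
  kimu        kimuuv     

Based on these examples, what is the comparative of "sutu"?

hisasuf and kimu both have last vowel 'u' yet inflect differently (hisasuffar, kimuuv), so the last vowel is not what conditions the rule; whether the stem ends in a vowel or a consonant is.
"sutu" ends in a vowel. The stems ending in a vowel (kimu → kimuuv, nibi → nibiuv) add -uv.
So sutu → sutuuv.

sutuuv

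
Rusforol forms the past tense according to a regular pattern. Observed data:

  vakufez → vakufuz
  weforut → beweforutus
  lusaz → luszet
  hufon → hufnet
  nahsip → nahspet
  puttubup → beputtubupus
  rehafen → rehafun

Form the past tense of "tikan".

puttubup and nahsip both end in -p yet inflect differently (beputtubupus, nahspet), so the final letter is not what conditions the rule; the last vowel is.
"tikan" has last vowel 'a'. The one such stem in the data (lusaz → luszet) deletes the last vowel and adds -et (as do nahsip, hufon), so the same rule applies.
The other patterns: stems whose last vowel is 'e' change the last vowel to 'u'; stems whose last vowel is 'u' add be- … -us around the stem.
So tikan → tiknet.

tiknet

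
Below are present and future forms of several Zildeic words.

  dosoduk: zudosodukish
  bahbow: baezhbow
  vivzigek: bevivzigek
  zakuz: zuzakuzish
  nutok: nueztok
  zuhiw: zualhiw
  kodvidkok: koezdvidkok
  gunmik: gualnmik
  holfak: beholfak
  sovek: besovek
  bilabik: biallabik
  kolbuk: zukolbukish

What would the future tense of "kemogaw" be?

gunmik and kolbuk both end in -k yet inflect differently (gualnmik, zukolbukish), so the final letter is not what conditions the rule; the last vowel is.
"kemogaw" has last vowel 'a'. The one such stem in the data (holfak → beholfak) adds the prefix be-, so the same rule applies.
So kemogaw → bekemogaw.

bekemogaw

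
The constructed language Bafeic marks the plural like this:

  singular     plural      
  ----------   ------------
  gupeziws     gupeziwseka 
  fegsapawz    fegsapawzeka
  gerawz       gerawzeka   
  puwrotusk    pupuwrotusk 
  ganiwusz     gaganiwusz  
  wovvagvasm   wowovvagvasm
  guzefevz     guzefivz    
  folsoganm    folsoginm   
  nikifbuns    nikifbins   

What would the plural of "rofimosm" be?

rorofimosm

"rofimosm" has second-to-last letter 's'. The stems whose second-to-last letter is 's' (puwrotusk → pupuwrotusk, ganiwusz → gaganiwusz, wovvagvasm → wowovvagvasm) repeat the first consonant+vowel as a prefix.
The other patterns: stems whose second-to-last letter is 'w' add -eka; stems whose second-to-last letter is 'n' or 'v' change the last vowel to 'i'.
So rofimosm → rorofimosm.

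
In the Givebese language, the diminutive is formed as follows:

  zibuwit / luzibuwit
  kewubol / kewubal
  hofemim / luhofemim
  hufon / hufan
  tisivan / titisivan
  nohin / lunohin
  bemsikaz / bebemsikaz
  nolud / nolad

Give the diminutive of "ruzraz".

ruruzraz

"ruzraz" has last vowel 'a'. The stems whose last vowel is 'a' (bemsikaz → bebemsikaz, tisivan → titisivan) repeat the first consonant+vowel as a prefix.
So ruzraz → ruruzraz.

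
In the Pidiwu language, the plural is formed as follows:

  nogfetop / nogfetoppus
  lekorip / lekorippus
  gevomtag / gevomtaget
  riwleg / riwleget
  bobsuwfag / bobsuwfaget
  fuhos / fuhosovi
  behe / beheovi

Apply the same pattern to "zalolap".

"zalolap" ends in -p. The stems ending in -p (nogfetop → nogfetoppus, lekorip → lekorippus) double the final consonant and add -us.
The other patterns: stems ending in -g add -et; stems ending in -e or -s add -ovi.
So zalolap → zalolappus.

zalolappus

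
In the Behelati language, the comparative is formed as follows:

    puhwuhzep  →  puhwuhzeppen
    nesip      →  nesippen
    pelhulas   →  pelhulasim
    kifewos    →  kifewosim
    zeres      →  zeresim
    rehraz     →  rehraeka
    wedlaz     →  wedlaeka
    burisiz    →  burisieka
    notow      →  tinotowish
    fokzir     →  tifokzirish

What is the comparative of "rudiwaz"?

"rudiwaz" ends in -z. The stems ending in -z (rehraz → rehraeka, wedlaz → wedlaeka, burisiz → burisieka) drop the final letter and add -eka.
The other patterns: stems ending in -p double the final consonant and add -en; stems ending in -s add -im; stems ending in -r or -w add ti- … -ish around the stem.
So rudiwaz → rudiwaeka.

rudiwaeka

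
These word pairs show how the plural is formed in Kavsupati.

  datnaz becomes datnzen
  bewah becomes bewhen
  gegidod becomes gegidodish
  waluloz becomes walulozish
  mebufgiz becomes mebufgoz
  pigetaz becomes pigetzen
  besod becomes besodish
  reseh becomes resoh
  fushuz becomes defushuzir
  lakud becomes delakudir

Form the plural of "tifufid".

waluloz and pigetaz both end in -z yet inflect differently (walulozish, pigetzen), so the final letter is not what conditions the rule; the last vowel is.
"tifufid" has last vowel 'i'. The one such stem in the data (mebufgiz → mebufgoz) changes the last vowel to 'o' (as does reseh), so the same rule applies.
The other patterns: stems whose last vowel is 'o' add -ish; stems whose last vowel is 'a' delete the last vowel and add -en; stems whose last vowel is 'u' add de- … -ir around the stem.
So tifufid → tifufod.

tifufod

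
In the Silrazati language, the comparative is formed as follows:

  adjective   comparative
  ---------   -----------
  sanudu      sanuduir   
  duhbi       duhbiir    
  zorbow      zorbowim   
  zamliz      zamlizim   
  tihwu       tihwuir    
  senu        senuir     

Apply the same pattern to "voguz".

voguzim

duhbi and zamliz both have last vowel 'i' yet inflect differently (duhbiir, zamlizim), so the last vowel is not what conditions the rule; whether the stem ends in a vowel or a consonant is.
"voguz" ends in a consonant. The stems ending in a consonant (zorbow → zorbowim, zamliz → zamlizim) add -im.
The other pattern: stems ending in a vowel add -ir.
So voguz → voguzim.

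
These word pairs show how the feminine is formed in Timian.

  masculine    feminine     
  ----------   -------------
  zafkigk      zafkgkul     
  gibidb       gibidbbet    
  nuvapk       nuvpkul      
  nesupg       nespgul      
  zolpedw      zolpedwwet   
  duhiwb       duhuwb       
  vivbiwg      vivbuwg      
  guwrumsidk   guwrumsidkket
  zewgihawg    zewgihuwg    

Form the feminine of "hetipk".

hetpkul

duhiwb and gibidb both end in -b yet inflect differently (duhuwb, gibidbbet), so the final letter is not what conditions the rule; the second-to-last letter is.
"hetipk" has second-to-last letter 'p'. The stems whose second-to-last letter is 'p' (nesupg → nespgul, nuvapk → nuvpkul) delete the last vowel and add -ul.
So hetipk → hetpkul.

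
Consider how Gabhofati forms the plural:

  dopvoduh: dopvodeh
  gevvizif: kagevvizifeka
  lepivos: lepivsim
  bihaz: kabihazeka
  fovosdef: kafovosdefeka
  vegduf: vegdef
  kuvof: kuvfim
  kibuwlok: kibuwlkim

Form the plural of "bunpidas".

"bunpidas" has last vowel 'a'. The one such stem in the data (bihaz → kabihazeka) adds ka- … -eka around the stem, so the same rule applies.
So bunpidas → kabunpidaseka.

kabunpidaseka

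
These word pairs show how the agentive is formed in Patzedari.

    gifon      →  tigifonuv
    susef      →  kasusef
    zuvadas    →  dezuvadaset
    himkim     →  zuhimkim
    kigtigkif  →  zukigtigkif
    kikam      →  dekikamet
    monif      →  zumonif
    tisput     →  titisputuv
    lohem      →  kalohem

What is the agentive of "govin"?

zugovin

himkim and lohem both end in -m yet inflect differently (zuhimkim, kalohem), so the final letter is not what conditions the rule; the last vowel is.
"govin" has last vowel 'i'. The stems whose last vowel is 'i' (himkim → zuhimkim, monif → zumonif, kigtigkif → zukigtigkif) add the prefix zu-.
The other patterns: stems whose last vowel is 'e' add the prefix ka-; stems whose last vowel is 'a' add de- … -et around the stem; stems whose last vowel is 'o' or 'u' add ti- … -uv around the stem.
So govin → zugovin.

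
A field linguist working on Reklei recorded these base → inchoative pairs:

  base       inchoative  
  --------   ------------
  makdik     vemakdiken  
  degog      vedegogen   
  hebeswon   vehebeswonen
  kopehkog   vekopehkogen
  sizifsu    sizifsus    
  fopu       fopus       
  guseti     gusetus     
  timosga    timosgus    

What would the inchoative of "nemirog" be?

makdik and guseti both have last vowel 'i' yet inflect differently (vemakdiken, gusetus), so the last vowel is not what conditions the rule; whether the stem ends in a vowel or a consonant is.
"nemirog" ends in a consonant. The stems ending in a consonant (makdik → vemakdiken, degog → vedegogen, hebeswon → vehebeswonen) add ve- … -en around the stem.
The other pattern: stems ending in a vowel drop the final letter and add -us.
So nemirog → venemirogen.

venemirogen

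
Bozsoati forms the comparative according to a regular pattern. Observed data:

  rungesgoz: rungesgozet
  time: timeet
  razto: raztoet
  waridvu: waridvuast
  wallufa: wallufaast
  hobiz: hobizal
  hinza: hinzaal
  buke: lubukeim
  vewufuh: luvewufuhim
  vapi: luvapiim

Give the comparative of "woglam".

"woglam" begins with w-. The stems beginning with w- (waridvu → waridvuast, wallufa → wallufaast) add -ast.
So woglam → woglamast.

woglamast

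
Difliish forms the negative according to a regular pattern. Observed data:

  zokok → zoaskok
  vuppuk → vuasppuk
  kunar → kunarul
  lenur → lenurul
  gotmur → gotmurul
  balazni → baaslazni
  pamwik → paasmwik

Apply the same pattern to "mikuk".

miaskuk

"mikuk" ends in -k. The stems ending in -k (zokok → zoaskok, vuppuk → vuasppuk, pamwik → paasmwik) insert -as- after the first vowel.
The other pattern: stems ending in -r add -ul.
So mikuk → miaskuk.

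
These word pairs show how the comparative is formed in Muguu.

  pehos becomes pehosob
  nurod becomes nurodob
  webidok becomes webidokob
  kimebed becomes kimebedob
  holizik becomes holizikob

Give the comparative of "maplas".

maplasob

Every pair shown (pehos → pehosob, nurod → nurodob, webidok → webidokob, …) follows the same rule: add -ob.
So maplas → maplasob.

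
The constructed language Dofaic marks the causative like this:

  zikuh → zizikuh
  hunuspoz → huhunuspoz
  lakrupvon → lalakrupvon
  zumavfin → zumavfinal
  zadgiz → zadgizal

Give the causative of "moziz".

"moziz" has last vowel 'i'. The stems whose last vowel is 'i' (zadgiz → zadgizal, zumavfin → zumavfinal) add -al.
The other pattern: stems whose last vowel is 'o' or 'u' repeat the first consonant+vowel as a prefix.
So moziz → mozizal.

mozizal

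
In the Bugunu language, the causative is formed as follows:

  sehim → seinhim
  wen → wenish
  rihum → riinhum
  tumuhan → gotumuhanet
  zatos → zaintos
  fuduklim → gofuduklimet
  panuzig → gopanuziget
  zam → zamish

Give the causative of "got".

zam and rihum both end in -m yet inflect differently (zamish, riinhum), so the final letter is not what conditions the rule; the number of vowels is.
"got" has 1 vowel. The stems with 1 vowel (wen → wenish, zam → zamish) add -ish.
The other patterns: stems with 2 vowels insert -in- after the first vowel; stems with 3 vowels add go- … -et around the stem.
So got → gotish.

gotish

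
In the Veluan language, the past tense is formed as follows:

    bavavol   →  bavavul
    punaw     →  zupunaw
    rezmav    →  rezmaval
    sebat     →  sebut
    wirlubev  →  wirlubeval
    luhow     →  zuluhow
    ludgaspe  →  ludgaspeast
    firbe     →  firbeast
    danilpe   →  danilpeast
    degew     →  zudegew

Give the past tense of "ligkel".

punaw and sebat both have last vowel 'a' yet inflect differently (zupunaw, sebut), so the last vowel is not what conditions the rule; the final letter is.
"ligkel" ends in -l. The one such stem in the data (bavavol → bavavul) changes the last vowel to 'u' (as does sebat), so the same rule applies.
The other patterns: stems ending in -w add the prefix zu-; stems ending in -v add -al; stems ending in -e add -ast.
So ligkel → ligkul.

ligkul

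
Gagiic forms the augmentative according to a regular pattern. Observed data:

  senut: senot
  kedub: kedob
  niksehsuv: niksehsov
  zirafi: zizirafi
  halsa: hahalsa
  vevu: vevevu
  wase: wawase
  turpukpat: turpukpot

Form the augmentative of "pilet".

kedub and vevu both have last vowel 'u' yet inflect differently (kedob, vevevu), so the last vowel is not what conditions the rule; whether the stem ends in a vowel or a consonant is.
"pilet" ends in a consonant. The stems ending in a consonant (kedub → kedob, turpukpat → turpukpot, senut → senot) change the last vowel to 'o'.
So pilet → pilot.

pilot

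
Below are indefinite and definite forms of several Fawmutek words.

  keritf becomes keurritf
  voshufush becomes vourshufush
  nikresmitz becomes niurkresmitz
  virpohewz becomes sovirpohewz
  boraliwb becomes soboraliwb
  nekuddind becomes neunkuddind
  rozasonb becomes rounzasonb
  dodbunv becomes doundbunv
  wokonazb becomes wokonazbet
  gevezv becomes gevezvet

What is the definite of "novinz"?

nounvinz

nikresmitz and virpohewz both end in -z yet inflect differently (niurkresmitz, sovirpohewz), so the final letter is not what conditions the rule; the second-to-last letter is.
"novinz" has second-to-last letter 'n'. The stems whose second-to-last letter is 'n' (nekuddind → neunkuddind, rozasonb → rounzasonb, dodbunv → doundbunv) insert -un- after the first vowel.
So novinz → nounvinz.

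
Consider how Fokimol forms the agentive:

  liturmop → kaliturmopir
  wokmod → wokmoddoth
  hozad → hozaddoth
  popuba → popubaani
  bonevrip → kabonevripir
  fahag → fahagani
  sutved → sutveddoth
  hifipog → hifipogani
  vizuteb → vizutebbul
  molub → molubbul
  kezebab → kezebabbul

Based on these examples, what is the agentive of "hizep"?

kahizepir

"hizep" ends in -p. The stems ending in -p (bonevrip → kabonevripir, liturmop → kaliturmopir) add ka- … -ir around the stem.
The other patterns: stems ending in -b double the final consonant and add -ul; stems ending in -d double the final consonant and add -oth; stems ending in -a or -g add -ani.
So hizep → kahizepir.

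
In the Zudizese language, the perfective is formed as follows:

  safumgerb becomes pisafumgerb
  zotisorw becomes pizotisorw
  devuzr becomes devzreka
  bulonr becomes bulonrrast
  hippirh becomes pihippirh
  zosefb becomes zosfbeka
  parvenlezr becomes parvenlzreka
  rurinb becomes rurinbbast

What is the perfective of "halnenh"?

rurinb and safumgerb both end in -b yet inflect differently (rurinbbast, pisafumgerb), so the final letter is not what conditions the rule; the second-to-last letter is.
"halnenh" has second-to-last letter 'n'. The stems whose second-to-last letter is 'n' (bulonr → bulonrrast, rurinb → rurinbbast) double the final consonant and add -ast.
The other patterns: stems whose second-to-last letter is 'r' add the prefix pi-; stems whose second-to-last letter is 'f' or 'z' delete the last vowel and add -eka.
So halnenh → halnenhhast.

halnenhhast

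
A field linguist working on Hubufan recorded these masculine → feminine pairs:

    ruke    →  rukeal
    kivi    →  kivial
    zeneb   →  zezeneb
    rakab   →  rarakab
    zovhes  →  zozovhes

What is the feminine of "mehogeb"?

ruke and zeneb both have last vowel 'e' yet inflect differently (rukeal, zezeneb), so the last vowel is not what conditions the rule; whether the stem ends in a vowel or a consonant is.
"mehogeb" ends in a consonant. The stems ending in a consonant (zeneb → zezeneb, rakab → rarakab, zovhes → zozovhes) repeat the first consonant+vowel as a prefix.
The other pattern: stems ending in a vowel add -al.
So mehogeb → memehogeb.

memehogeb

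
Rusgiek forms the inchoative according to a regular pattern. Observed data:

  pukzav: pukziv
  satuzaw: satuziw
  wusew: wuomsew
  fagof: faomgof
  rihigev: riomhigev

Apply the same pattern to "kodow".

"kodow" has last vowel 'o'. The one such stem in the data (fagof → faomgof) inserts -om- after the first vowel (as do wusew, rihigev), so the same rule applies.
The other pattern: stems whose last vowel is 'a' change the last vowel to 'i'.
So kodow → koomdow.

koomdow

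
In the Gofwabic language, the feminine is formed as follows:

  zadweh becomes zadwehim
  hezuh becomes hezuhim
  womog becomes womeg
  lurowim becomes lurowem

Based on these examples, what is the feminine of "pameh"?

zadweh and womog both have 2 vowels yet inflect differently (zadwehim, womeg), so the number of vowels is not what conditions the rule; the final letter is.
"pameh" ends in -h. The stems ending in -h (zadweh → zadwehim, hezuh → hezuhim) add -im.
The other pattern: stems ending in -g or -m change the last vowel to 'e'.
So pameh → pamehim.

pamehim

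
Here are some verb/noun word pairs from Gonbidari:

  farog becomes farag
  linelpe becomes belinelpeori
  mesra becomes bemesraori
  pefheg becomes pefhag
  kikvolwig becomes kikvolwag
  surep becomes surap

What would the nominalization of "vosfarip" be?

linelpe and surep both have last vowel 'e' yet inflect differently (belinelpeori, surap), so the last vowel is not what conditions the rule; whether the stem ends in a vowel or a consonant is.
"vosfarip" ends in a consonant. The stems ending in a consonant (surep → surap, pefheg → pefhag, kikvolwig → kikvolwag) change the last vowel to 'a'.
The other pattern: stems ending in a vowel add be- … -ori around the stem.
So vosfarip → vosfarap.

vosfarap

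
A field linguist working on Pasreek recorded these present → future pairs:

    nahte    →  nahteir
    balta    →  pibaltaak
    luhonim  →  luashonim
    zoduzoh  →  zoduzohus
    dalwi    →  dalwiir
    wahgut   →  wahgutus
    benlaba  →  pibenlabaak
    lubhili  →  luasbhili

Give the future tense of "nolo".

"nolo" begins with n-. The one such stem in the data (nahte → nahteir) adds -ir, so the same rule applies.
So nolo → noloir.

noloir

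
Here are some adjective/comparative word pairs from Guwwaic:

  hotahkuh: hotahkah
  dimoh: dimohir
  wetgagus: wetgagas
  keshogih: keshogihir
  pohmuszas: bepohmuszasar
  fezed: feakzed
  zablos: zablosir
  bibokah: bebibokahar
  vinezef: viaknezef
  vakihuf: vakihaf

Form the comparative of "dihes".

diakhes

bibokah and keshogih both end in -h yet inflect differently (bebibokahar, keshogihir), so the final letter is not what conditions the rule; the last vowel is.
"dihes" has last vowel 'e'. The stems whose last vowel is 'e' (vinezef → viaknezef, fezed → feakzed) insert -ak- after the first vowel.
So dihes → diakhes.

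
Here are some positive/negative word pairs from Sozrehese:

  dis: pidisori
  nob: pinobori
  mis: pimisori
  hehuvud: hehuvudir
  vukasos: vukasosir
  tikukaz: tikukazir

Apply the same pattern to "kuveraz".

kuverazir

dis and vukasos both end in -s yet inflect differently (pidisori, vukasosir), so the final letter is not what conditions the rule; the number of vowels is.
"kuveraz" has 3 vowels. The stems with 3 vowels (hehuvud → hehuvudir, vukasos → vukasosir, tikukaz → tikukazir) add -ir.
The other pattern: stems with 1 vowel add pi- … -ori around the stem.
So kuveraz → kuverazir.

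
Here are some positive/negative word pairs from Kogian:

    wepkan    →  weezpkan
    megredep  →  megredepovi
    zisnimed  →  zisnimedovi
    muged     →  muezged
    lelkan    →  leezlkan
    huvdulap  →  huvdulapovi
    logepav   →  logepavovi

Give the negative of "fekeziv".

fekezivovi

"fekeziv" has 3 vowels. The stems with 3 vowels (megredep → megredepovi, zisnimed → zisnimedovi, logepav → logepavovi) add -ovi.
The other pattern: stems with 2 vowels insert -ez- after the first vowel.
So fekeziv → fekezivovi.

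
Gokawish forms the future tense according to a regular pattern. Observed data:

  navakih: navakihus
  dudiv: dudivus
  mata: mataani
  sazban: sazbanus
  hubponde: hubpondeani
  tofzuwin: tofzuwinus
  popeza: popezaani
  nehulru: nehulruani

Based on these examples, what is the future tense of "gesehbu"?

"gesehbu" ends in a vowel. The stems ending in a vowel (hubponde → hubpondeani, mata → mataani, popeza → popezaani) add -ani.
The other pattern: stems ending in a consonant add -us.
So gesehbu → gesehbuani.

gesehbuani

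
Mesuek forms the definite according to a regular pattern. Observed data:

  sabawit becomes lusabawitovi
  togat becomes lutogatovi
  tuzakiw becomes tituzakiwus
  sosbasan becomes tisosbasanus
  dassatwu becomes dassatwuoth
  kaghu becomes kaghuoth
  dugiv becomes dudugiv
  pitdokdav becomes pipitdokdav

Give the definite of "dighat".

sabawit and tuzakiw both have last vowel 'i' yet inflect differently (lusabawitovi, tituzakiwus), so the last vowel is not what conditions the rule; the final letter is.
"dighat" ends in -t. The stems ending in -t (sabawit → lusabawitovi, togat → lutogatovi) add lu- … -ovi around the stem.
So dighat → ludighatovi.

ludighatovi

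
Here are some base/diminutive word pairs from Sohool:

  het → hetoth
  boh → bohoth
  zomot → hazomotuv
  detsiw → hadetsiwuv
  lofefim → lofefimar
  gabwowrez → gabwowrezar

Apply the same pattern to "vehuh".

"vehuh" has 2 vowels. The stems with 2 vowels (zomot → hazomotuv, detsiw → hadetsiwuv) add ha- … -uv around the stem.
So vehuh → havehuhuv.

havehuhuv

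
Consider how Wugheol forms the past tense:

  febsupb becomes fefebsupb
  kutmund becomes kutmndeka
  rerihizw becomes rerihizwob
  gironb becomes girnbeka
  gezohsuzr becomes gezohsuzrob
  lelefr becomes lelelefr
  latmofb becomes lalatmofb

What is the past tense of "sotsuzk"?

sotsuzkob

"sotsuzk" has second-to-last letter 'z'. The stems whose second-to-last letter is 'z' (gezohsuzr → gezohsuzrob, rerihizw → rerihizwob) add -ob.
So sotsuzk → sotsuzkob.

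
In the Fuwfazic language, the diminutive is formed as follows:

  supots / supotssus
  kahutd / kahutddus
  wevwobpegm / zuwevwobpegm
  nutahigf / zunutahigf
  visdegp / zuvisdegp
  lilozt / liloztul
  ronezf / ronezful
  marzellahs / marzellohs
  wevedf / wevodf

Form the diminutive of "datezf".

"datezf" has second-to-last letter 'z'. The stems whose second-to-last letter is 'z' (lilozt → liloztul, ronezf → ronezful) add -ul.
So datezf → datezful.

datezful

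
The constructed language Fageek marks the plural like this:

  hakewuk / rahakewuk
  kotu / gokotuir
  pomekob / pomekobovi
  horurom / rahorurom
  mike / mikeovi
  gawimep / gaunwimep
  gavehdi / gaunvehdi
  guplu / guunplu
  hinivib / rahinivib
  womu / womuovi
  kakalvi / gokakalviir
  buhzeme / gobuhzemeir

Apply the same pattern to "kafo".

"kafo" begins with k-. The stems beginning with k- (kotu → gokotuir, kakalvi → gokakalviir) add go- … -ir around the stem.
So kafo → gokafoir.

gokafoir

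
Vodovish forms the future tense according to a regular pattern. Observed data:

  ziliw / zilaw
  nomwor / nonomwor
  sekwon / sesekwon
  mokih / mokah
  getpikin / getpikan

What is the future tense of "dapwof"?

"dapwof" has last vowel 'o'. The stems whose last vowel is 'o' (sekwon → sesekwon, nomwor → nonomwor) repeat the first consonant+vowel as a prefix.
So dapwof → dadapwof.

dadapwof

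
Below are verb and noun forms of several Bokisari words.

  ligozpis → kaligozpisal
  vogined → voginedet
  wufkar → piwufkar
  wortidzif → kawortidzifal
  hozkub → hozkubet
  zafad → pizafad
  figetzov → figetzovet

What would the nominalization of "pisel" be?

piselet

"pisel" has last vowel 'e'. The one such stem in the data (vogined → voginedet) adds -et, so the same rule applies.
So pisel → piselet.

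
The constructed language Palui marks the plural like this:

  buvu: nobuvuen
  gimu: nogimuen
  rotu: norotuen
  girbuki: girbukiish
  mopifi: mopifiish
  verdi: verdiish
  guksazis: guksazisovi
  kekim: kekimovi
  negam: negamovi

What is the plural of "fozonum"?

fozonumovi

"fozonum" ends in -m. The stems ending in -m (kekim → kekimovi, negam → negamovi) add -ovi.
So fozonum → fozonumovi.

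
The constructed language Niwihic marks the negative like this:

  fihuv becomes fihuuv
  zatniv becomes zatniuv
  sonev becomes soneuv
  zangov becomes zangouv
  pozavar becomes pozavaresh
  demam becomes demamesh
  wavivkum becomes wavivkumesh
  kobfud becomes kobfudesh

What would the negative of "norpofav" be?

norpofauv

"norpofav" ends in -v. The stems ending in -v (fihuv → fihuuv, zatniv → zatniuv, sonev → soneuv) drop the final letter and add -uv.
The other pattern: stems ending in -d, -m or -r add -esh.
So norpofav → norpofauv.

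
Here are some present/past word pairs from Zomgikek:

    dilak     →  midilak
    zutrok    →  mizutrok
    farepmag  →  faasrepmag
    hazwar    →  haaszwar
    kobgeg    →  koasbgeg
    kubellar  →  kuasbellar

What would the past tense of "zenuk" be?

mizenuk

"zenuk" ends in -k. The stems ending in -k (dilak → midilak, zutrok → mizutrok) add the prefix mi-.
So zenuk → mizenuk.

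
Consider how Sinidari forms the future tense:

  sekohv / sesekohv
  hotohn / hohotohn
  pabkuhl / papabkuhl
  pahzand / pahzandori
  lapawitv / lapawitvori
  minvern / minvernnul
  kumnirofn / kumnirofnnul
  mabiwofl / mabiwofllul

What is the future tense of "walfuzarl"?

sekohv and lapawitv both end in -v yet inflect differently (sesekohv, lapawitvori), so the final letter is not what conditions the rule; the second-to-last letter is.
"walfuzarl" has second-to-last letter 'r'. The one such stem in the data (minvern → minvernnul) doubles the final consonant and adds -ul (as do kumnirofn, mabiwofl), so the same rule applies.
So walfuzarl → walfuzarllul.

walfuzarllul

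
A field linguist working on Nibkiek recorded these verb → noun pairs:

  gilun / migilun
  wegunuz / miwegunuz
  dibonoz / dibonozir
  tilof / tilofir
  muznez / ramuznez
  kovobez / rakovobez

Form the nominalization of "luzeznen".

wegunuz and dibonoz both end in -z yet inflect differently (miwegunuz, dibonozir), so the final letter is not what conditions the rule; the last vowel is.
"luzeznen" has last vowel 'e'. The stems whose last vowel is 'e' (muznez → ramuznez, kovobez → rakovobez) add the prefix ra-.
So luzeznen → raluzeznen.

raluzeznen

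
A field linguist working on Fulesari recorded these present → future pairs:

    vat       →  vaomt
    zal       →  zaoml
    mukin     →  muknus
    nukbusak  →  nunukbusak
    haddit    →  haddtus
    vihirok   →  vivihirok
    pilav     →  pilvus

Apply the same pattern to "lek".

"lek" has 1 vowel. The stems with 1 vowel (zal → zaoml, vat → vaomt) insert -om- after the first vowel.
So lek → leomk.

leomk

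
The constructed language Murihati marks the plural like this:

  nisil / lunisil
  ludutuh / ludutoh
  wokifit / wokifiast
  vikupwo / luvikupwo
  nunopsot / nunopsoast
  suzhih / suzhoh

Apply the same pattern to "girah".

giroh

"girah" ends in -h. The stems ending in -h (ludutuh → ludutoh, suzhih → suzhoh) change the last vowel to 'o'.
So girah → giroh.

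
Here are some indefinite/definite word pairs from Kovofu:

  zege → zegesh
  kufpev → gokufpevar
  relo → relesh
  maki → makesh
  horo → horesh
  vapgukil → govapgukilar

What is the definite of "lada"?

zege and kufpev both have last vowel 'e' yet inflect differently (zegesh, gokufpevar), so the last vowel is not what conditions the rule; whether the stem ends in a vowel or a consonant is.
"lada" ends in a vowel. The stems ending in a vowel (maki → makesh, relo → relesh, horo → horesh) drop the final letter and add -esh.
The other pattern: stems ending in a consonant add go- … -ar around the stem.
So lada → ladesh.

ladesh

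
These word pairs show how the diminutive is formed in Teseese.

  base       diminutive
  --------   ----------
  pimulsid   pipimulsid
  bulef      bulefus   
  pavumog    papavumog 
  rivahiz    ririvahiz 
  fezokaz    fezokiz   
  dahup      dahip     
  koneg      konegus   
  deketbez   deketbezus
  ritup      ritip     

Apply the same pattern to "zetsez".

zetsezus

"zetsez" has last vowel 'e'. The stems whose last vowel is 'e' (bulef → bulefus, koneg → konegus, deketbez → deketbezus) add -us.
The other patterns: stems whose last vowel is 'i' or 'o' repeat the first consonant+vowel as a prefix; stems whose last vowel is 'a' or 'u' change the last vowel to 'i'.
So zetsez → zetsezus.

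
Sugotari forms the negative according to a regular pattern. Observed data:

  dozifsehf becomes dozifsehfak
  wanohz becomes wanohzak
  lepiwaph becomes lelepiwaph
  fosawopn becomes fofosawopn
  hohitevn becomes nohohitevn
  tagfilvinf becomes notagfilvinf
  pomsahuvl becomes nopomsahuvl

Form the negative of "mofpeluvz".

fosawopn and hohitevn both end in -n yet inflect differently (fofosawopn, nohohitevn), so the final letter is not what conditions the rule; the second-to-last letter is.
"mofpeluvz" has second-to-last letter 'v'. The stems whose second-to-last letter is 'v' (hohitevn → nohohitevn, pomsahuvl → nopomsahuvl) add the prefix no-.
So mofpeluvz → nomofpeluvz.

nomofpeluvz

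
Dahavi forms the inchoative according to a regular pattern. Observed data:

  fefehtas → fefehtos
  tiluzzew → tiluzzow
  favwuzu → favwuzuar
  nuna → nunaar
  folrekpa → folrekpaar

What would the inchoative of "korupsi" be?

korupsiar

nuna and fefehtas both have last vowel 'a' yet inflect differently (nunaar, fefehtos), so the last vowel is not what conditions the rule; whether the stem ends in a vowel or a consonant is.
"korupsi" ends in a vowel. The stems ending in a vowel (nuna → nunaar, favwuzu → favwuzuar, folrekpa → folrekpaar) add -ar.
The other pattern: stems ending in a consonant change the last vowel to 'o'.
So korupsi → korupsiar.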